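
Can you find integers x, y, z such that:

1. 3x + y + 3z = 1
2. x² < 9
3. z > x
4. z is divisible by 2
Yes

Take x = -1, y = 4, z = 0. Substituting into each constraint:
  (1) 3(-1) + 4 + 3(0) = 1 ✓
  (2) x² = (-1)² = 1, and 1 < 9 ✓
  (3) 0 > -1 ✓
  (4) 0 = 2 × 0, remainder 0 ✓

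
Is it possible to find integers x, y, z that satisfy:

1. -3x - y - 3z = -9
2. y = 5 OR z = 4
Yes

Take x = -3, y = 6, z = 4. Substituting into each constraint:
  (1) -3(-3) + (-6) - 3(4) = -9 ✓
  (2) z = 4, target 4 ✓ (second branch holds)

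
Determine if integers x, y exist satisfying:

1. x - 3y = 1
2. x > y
Yes

Take x = 1, y = 0. Substituting into each constraint:
  (1) 1 - 3(0) = 1 ✓
  (2) 1 > 0 ✓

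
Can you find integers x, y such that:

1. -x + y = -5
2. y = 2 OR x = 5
Yes

Take x = 5, y = 0. Substituting into each constraint:
  (1) (-5) + 0 = -5 ✓
  (2) x = 5, target 5 ✓ (second branch holds)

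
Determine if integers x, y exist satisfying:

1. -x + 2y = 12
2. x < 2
Yes

Take x = -12, y = 0. Substituting into each constraint:
  (1) 12 + 2(0) = 12 ✓
  (2) -12 < 2 ✓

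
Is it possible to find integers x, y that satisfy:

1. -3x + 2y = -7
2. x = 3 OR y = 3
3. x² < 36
Yes

Take x = 3, y = 1. Substituting into each constraint:
  (1) -3(3) + 2(1) = -7 ✓
  (2) x = 3, target 3 ✓ (first branch holds)
  (3) x² = (3)² = 9, and 9 < 36 ✓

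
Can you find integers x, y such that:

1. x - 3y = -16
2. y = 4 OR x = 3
Yes

Take x = -4, y = 4. Substituting into each constraint:
  (1) (-4) - 3(4) = -16 ✓
  (2) y = 4, target 4 ✓ (first branch holds)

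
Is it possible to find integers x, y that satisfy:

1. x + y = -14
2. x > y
Yes

Take x = -6, y = -8. Substituting into each constraint:
  (1) (-6) + (-8) = -14 ✓
  (2) -6 > -8 ✓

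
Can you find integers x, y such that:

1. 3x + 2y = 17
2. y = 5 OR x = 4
No

The full constraint system is jointly infeasible over the integers. Each constraint and what it forces:

  - 3x + 2y = 17: is a linear equation tying the variables together
  - y = 5 OR x = 4: forces a choice: either y = 5 or x = 4

Split on the disjunction (y = 5 OR x = 4):
  • If y = 5: with y = 5, every remaining term of the linear equation is divisible by 3, so the left side is ≡ 0 (mod 3); but the right side 7 ≡ 1 (mod 3). No integers can satisfy it.
  • If x = 4: with x = 4, every remaining term of the linear equation is divisible by 2, so the left side is ≡ 0 (mod 2); but the right side 5 ≡ 1 (mod 2). No integers can satisfy it.
Both branches are infeasible, so the system has no integer solution.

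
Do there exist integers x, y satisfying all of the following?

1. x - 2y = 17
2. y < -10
Yes

Take x = -5, y = -11. Substituting into each constraint:
  (1) (-5) - 2(-11) = 17 ✓
  (2) -11 < -10 ✓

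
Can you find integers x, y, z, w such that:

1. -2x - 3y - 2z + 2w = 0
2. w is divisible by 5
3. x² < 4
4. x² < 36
Yes

Take x = 0, y = 0, z = 0, w = 0. Substituting into each constraint:
  (1) -2(0) - 3(0) - 2(0) + 2(0) = 0 ✓
  (2) 0 = 5 × 0, remainder 0 ✓
  (3) x² = (0)² = 0, and 0 < 4 ✓
  (4) x² = (0)² = 0, and 0 < 36 ✓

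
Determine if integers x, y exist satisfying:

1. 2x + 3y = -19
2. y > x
Yes

Take x = -11, y = 1. Substituting into each constraint:
  (1) 2(-11) + 3(1) = -19 ✓
  (2) 1 > -11 ✓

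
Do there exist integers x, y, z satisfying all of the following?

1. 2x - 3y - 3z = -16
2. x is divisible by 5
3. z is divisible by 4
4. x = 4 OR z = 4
Yes

Take x = 10, y = 8, z = 4. Substituting into each constraint:
  (1) 2(10) - 3(8) - 3(4) = -16 ✓
  (2) 10 = 5 × 2, remainder 0 ✓
  (3) 4 = 4 × 1, remainder 0 ✓
  (4) z = 4, target 4 ✓ (second branch holds)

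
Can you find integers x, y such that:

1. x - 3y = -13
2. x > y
Yes

Take x = 8, y = 7. Substituting into each constraint:
  (1) 8 - 3(7) = -13 ✓
  (2) 8 > 7 ✓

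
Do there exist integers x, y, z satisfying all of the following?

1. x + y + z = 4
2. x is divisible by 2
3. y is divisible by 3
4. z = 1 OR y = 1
Yes

Take x = 6, y = -3, z = 1. Substituting into each constraint:
  (1) 6 + (-3) + 1 = 4 ✓
  (2) 6 = 2 × 3, remainder 0 ✓
  (3) -3 = 3 × -1, remainder 0 ✓
  (4) z = 1, target 1 ✓ (first branch holds)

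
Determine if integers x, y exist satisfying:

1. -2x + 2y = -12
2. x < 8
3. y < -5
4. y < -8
Yes

Take x = -3, y = -9. Substituting into each constraint:
  (1) -2(-3) + 2(-9) = -12 ✓
  (2) -3 < 8 ✓
  (3) -9 < -5 ✓
  (4) -9 < -8 ✓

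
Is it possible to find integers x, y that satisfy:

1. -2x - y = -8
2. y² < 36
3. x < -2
No

The full constraint system is jointly infeasible over the integers. Each constraint and what it forces:

  - -2x - y = -8: is a linear equation tying the variables together
  - y² < 36: restricts y to |y| ≤ 5
  - x < -2: bounds one variable relative to a constant

Range argument: with x ∈ [−∞, -3], y ∈ [-5, 5], the left side of the equation is at least 1, but the right side is -8 < 1. No integer solution exists.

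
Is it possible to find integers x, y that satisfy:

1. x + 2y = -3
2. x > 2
Yes

Take x = 3, y = -3. Substituting into each constraint:
  (1) 3 + 2(-3) = -3 ✓
  (2) 3 > 2 ✓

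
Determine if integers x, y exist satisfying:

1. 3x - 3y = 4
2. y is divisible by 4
No

Even the single constraint (3x - 3y = 4) is infeasible over the integers.

  - 3x - 3y = 4: every term on the left is divisible by 3, so the LHS ≡ 0 (mod 3), but the RHS 4 is not — no integer solution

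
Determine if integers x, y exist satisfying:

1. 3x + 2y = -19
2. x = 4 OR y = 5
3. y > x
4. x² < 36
No

A contradictory subset is {3x + 2y = -19, x = 4 OR y = 5, y > x}. No integer assignment can satisfy these jointly:

  - 3x + 2y = -19: is a linear equation tying the variables together
  - x = 4 OR y = 5: forces a choice: either x = 4 or y = 5
  - y > x: bounds one variable relative to another variable

Split on the disjunction (x = 4 OR y = 5):
  • If x = 4: with x = 4, every remaining term of the linear equation is divisible by 2, so the left side is ≡ 0 (mod 2); but the right side -31 ≡ 1 (mod 2). No integers can satisfy it.
  • If y = 5: with y = 5, every remaining term of the linear equation is divisible by 3, so the left side is ≡ 0 (mod 3); but the right side -29 ≡ 1 (mod 3). No integers can satisfy it.
Both branches are infeasible, so the system has no integer solution.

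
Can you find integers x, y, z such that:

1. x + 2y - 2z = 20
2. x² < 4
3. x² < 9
Yes

Take x = 0, y = 10, z = 0. Substituting into each constraint:
  (1) 0 + 2(10) - 2(0) = 20 ✓
  (2) x² = (0)² = 0, and 0 < 4 ✓
  (3) x² = (0)² = 0, and 0 < 9 ✓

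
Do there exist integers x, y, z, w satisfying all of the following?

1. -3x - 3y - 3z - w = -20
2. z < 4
Yes

Take x = 0, y = 6, z = 0, w = 2. Substituting into each constraint:
  (1) -3(0) - 3(6) - 3(0) + (-2) = -20 ✓
  (2) 0 < 4 ✓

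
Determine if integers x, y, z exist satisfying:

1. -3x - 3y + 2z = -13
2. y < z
Yes

Take x = 5, y = 0, z = 1. Substituting into each constraint:
  (1) -3(5) - 3(0) + 2(1) = -13 ✓
  (2) 0 < 1 ✓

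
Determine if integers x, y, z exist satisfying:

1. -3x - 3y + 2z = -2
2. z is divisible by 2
Yes

Take x = 0, y = 2, z = 2. Substituting into each constraint:
  (1) -3(0) - 3(2) + 2(2) = -2 ✓
  (2) 2 = 2 × 1, remainder 0 ✓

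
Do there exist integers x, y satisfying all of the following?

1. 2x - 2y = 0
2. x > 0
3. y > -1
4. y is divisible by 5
Yes

Take x = 5, y = 5. Substituting into each constraint:
  (1) 2(5) - 2(5) = 0 ✓
  (2) 5 > 0 ✓
  (3) 5 > -1 ✓
  (4) 5 = 5 × 1, remainder 0 ✓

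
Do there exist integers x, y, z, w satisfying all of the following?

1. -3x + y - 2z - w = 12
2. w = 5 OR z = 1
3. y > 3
Yes

Take x = -6, y = 4, z = 1, w = 8. Substituting into each constraint:
  (1) -3(-6) + 4 - 2(1) + (-8) = 12 ✓
  (2) z = 1, target 1 ✓ (second branch holds)
  (3) 4 > 3 ✓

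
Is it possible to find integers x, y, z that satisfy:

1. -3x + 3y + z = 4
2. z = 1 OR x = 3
Yes

Take x = -1, y = 0, z = 1. Substituting into each constraint:
  (1) -3(-1) + 3(0) + 1 = 4 ✓
  (2) z = 1, target 1 ✓ (first branch holds)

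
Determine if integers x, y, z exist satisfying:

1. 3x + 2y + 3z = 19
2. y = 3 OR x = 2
Yes

Take x = 2, y = 5, z = 1. Substituting into each constraint:
  (1) 3(2) + 2(5) + 3(1) = 19 ✓
  (2) x = 2, target 2 ✓ (second branch holds)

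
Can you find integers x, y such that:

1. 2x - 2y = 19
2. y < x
No

Even the single constraint (2x - 2y = 19) is infeasible over the integers.

  - 2x - 2y = 19: every term on the left is divisible by 2, so the LHS ≡ 0 (mod 2), but the RHS 19 is not — no integer solution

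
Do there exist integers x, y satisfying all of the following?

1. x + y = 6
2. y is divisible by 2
Yes

Take x = 6, y = 0. Substituting into each constraint:
  (1) 6 + 0 = 6 ✓
  (2) 0 = 2 × 0, remainder 0 ✓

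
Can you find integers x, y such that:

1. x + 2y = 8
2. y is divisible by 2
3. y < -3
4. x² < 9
No

A contradictory subset is {x + 2y = 8, y < -3, x² < 9}. No integer assignment can satisfy these jointly:

  - x + 2y = 8: is a linear equation tying the variables together
  - y < -3: bounds one variable relative to a constant
  - x² < 9: restricts x to |x| ≤ 2

Range argument: with x ∈ [-2, 2], y ∈ [−∞, -4], the left side of the equation is at most -6, but the right side is 8 > -6. No integer solution exists.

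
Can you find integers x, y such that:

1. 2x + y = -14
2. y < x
Yes

Take x = -4, y = -6. Substituting into each constraint:
  (1) 2(-4) + (-6) = -14 ✓
  (2) -6 < -4 ✓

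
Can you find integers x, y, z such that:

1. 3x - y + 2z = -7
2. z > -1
Yes

Take x = -2, y = 1, z = 0. Substituting into each constraint:
  (1) 3(-2) + (-1) + 2(0) = -7 ✓
  (2) 0 > -1 ✓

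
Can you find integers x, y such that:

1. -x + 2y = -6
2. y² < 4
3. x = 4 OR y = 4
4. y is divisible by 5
No

The full constraint system is jointly infeasible over the integers. Each constraint and what it forces:

  - -x + 2y = -6: is a linear equation tying the variables together
  - y² < 4: restricts y to |y| ≤ 1
  - x = 4 OR y = 4: forces a choice: either x = 4 or y = 4
  - y is divisible by 5: restricts y to multiples of 5

Split on the disjunction (x = 4 OR y = 4):
  • If x = 4: with x = 4, writing y = 5y', every remaining term of the linear equation is divisible by 10, so the left side is ≡ 0 (mod 10); but the right side -2 ≡ 8 (mod 10). No integers can satisfy it.
  • If y = 4: this contradicts the divisibility constraint — 4 is not a multiple of 5.
Both branches are infeasible, so the system has no integer solution.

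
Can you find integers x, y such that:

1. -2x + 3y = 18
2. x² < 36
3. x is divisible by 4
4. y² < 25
No

The full constraint system is jointly infeasible over the integers. Each constraint and what it forces:

  - -2x + 3y = 18: is a linear equation tying the variables together
  - x² < 36: restricts x to |x| ≤ 5
  - x is divisible by 4: restricts x to multiples of 4
  - y² < 25: restricts y to |y| ≤ 4

The quadratic bounds confine the variables to a finite set (x ∈ {-5, …, 5}, y ∈ {-4, …, 4}); checking each of the 99 combinations against the remaining constraints yields no solution.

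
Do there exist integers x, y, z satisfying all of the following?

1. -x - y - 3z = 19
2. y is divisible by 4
Yes

Take x = 2, y = 0, z = -7. Substituting into each constraint:
  (1) (-2) + 0 - 3(-7) = 19 ✓
  (2) 0 = 4 × 0, remainder 0 ✓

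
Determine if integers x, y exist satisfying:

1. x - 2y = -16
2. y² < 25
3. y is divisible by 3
Yes

Take x = -16, y = 0. Substituting into each constraint:
  (1) (-16) - 2(0) = -16 ✓
  (2) y² = (0)² = 0, and 0 < 25 ✓
  (3) 0 = 3 × 0, remainder 0 ✓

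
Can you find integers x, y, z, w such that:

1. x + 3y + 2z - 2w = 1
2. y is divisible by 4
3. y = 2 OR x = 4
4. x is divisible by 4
No

A contradictory subset is {x + 3y + 2z - 2w = 1, y is divisible by 4, y = 2 OR x = 4}. No integer assignment can satisfy these jointly:

  - x + 3y + 2z - 2w = 1: is a linear equation tying the variables together
  - y is divisible by 4: restricts y to multiples of 4
  - y = 2 OR x = 4: forces a choice: either y = 2 or x = 4

Split on the disjunction (y = 2 OR x = 4):
  • If y = 2: this contradicts the divisibility constraint — 2 is not a multiple of 4.
  • If x = 4: with x = 4, writing y = 4y', every remaining term of the linear equation is divisible by 2, so the left side is ≡ 0 (mod 2); but the right side -3 ≡ 1 (mod 2). No integers can satisfy it.
Both branches are infeasible, so the system has no integer solution.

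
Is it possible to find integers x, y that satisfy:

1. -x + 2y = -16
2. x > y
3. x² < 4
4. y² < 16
No

A contradictory subset is {-x + 2y = -16, x² < 4, y² < 16}. No integer assignment can satisfy these jointly:

  - -x + 2y = -16: is a linear equation tying the variables together
  - x² < 4: restricts x to |x| ≤ 1
  - y² < 16: restricts y to |y| ≤ 3

Range argument: with x ∈ [-1, 1], y ∈ [-3, 3], the left side of the equation is at least -7, but the right side is -16 < -7. No integer solution exists.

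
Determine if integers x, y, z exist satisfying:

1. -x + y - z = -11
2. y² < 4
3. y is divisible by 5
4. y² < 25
Yes

Take x = 0, y = 0, z = 11. Substituting into each constraint:
  (1) 0 + 0 + (-11) = -11 ✓
  (2) y² = (0)² = 0, and 0 < 4 ✓
  (3) 0 = 5 × 0, remainder 0 ✓
  (4) y² = (0)² = 0, and 0 < 25 ✓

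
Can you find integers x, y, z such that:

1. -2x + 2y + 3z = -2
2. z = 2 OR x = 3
Yes

Take x = 4, y = 0, z = 2. Substituting into each constraint:
  (1) -2(4) + 2(0) + 3(2) = -2 ✓
  (2) z = 2, target 2 ✓ (first branch holds)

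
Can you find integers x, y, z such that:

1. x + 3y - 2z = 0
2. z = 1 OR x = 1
Yes

Take x = 1, y = 1, z = 2. Substituting into each constraint:
  (1) 1 + 3(1) - 2(2) = 0 ✓
  (2) x = 1, target 1 ✓ (second branch holds)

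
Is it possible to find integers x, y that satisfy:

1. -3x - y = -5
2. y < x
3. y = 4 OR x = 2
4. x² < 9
Yes

Take x = 2, y = -1. Substituting into each constraint:
  (1) -3(2) + 1 = -5 ✓
  (2) -1 < 2 ✓
  (3) x = 2, target 2 ✓ (second branch holds)
  (4) x² = (2)² = 4, and 4 < 9 ✓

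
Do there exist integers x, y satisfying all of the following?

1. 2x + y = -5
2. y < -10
Yes

Take x = 3, y = -11. Substituting into each constraint:
  (1) 2(3) + (-11) = -5 ✓
  (2) -11 < -10 ✓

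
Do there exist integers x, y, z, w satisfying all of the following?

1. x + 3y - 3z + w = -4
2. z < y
Yes

Take x = -7, y = 1, z = 0, w = 0. Substituting into each constraint:
  (1) (-7) + 3(1) - 3(0) + 0 = -4 ✓
  (2) 0 < 1 ✓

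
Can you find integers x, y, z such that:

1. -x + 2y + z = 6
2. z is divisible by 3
Yes

Take x = 0, y = 3, z = 0. Substituting into each constraint:
  (1) 0 + 2(3) + 0 = 6 ✓
  (2) 0 = 3 × 0, remainder 0 ✓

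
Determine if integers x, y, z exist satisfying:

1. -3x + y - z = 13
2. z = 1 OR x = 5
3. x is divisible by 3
Yes

Take x = 0, y = 14, z = 1. Substituting into each constraint:
  (1) -3(0) + 14 + (-1) = 13 ✓
  (2) z = 1, target 1 ✓ (first branch holds)
  (3) 0 = 3 × 0, remainder 0 ✓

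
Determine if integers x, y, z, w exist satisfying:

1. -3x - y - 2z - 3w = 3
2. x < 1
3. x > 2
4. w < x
No

A contradictory subset is {x < 1, x > 2}. No integer assignment can satisfy these jointly:

  - x < 1: bounds one variable relative to a constant
  - x > 2: bounds one variable relative to a constant

Direct contradiction: the bounds on x require x ≥ 3 and x ≤ 0 simultaneously, which is empty.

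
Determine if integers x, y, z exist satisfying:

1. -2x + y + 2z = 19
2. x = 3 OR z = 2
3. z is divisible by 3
Yes

Take x = 3, y = 25, z = 0. Substituting into each constraint:
  (1) -2(3) + 25 + 2(0) = 19 ✓
  (2) x = 3, target 3 ✓ (first branch holds)
  (3) 0 = 3 × 0, remainder 0 ✓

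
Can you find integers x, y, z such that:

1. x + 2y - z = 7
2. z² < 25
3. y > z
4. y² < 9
Yes

Take x = 6, y = 0, z = -1. Substituting into each constraint:
  (1) 6 + 2(0) + 1 = 7 ✓
  (2) z² = (-1)² = 1, and 1 < 25 ✓
  (3) 0 > -1 ✓
  (4) y² = (0)² = 0, and 0 < 9 ✓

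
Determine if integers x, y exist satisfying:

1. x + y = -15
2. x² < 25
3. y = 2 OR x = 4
Yes

Take x = 4, y = -19. Substituting into each constraint:
  (1) 4 + (-19) = -15 ✓
  (2) x² = (4)² = 16, and 16 < 25 ✓
  (3) x = 4, target 4 ✓ (second branch holds)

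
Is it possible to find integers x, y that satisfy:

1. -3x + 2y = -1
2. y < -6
Yes

Take x = -5, y = -8. Substituting into each constraint:
  (1) -3(-5) + 2(-8) = -1 ✓
  (2) -8 < -6 ✓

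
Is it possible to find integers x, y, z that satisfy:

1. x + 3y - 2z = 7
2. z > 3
Yes

Take x = 0, y = 5, z = 4. Substituting into each constraint:
  (1) 0 + 3(5) - 2(4) = 7 ✓
  (2) 4 > 3 ✓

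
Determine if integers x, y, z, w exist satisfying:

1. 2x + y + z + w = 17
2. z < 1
Yes

Take x = 8, y = 0, z = 0, w = 1. Substituting into each constraint:
  (1) 2(8) + 0 + 0 + 1 = 17 ✓
  (2) 0 < 1 ✓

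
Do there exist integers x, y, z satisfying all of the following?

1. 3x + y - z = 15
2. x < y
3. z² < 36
Yes

Take x = 3, y = 6, z = 0. Substituting into each constraint:
  (1) 3(3) + 6 + 0 = 15 ✓
  (2) 3 < 6 ✓
  (3) z² = (0)² = 0, and 0 < 36 ✓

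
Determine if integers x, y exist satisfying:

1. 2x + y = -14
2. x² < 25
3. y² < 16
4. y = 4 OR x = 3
No

A contradictory subset is {2x + y = -14, y² < 16, y = 4 OR x = 3}. No integer assignment can satisfy these jointly:

  - 2x + y = -14: is a linear equation tying the variables together
  - y² < 16: restricts y to |y| ≤ 3
  - y = 4 OR x = 3: forces a choice: either y = 4 or x = 3

Split on the disjunction (y = 4 OR x = 3):
  • If y = 4: this contradicts y² < 16, which requires |y| ≤ 3.
  • If x = 3: the equation forces y = -20, but y² < 16 requires |y| ≤ 3.
Both branches are infeasible, so the system has no integer solution.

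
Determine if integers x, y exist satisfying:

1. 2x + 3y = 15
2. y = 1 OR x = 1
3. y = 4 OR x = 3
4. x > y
No

A contradictory subset is {2x + 3y = 15, y = 4 OR x = 3, x > y}. No integer assignment can satisfy these jointly:

  - 2x + 3y = 15: is a linear equation tying the variables together
  - y = 4 OR x = 3: forces a choice: either y = 4 or x = 3
  - x > y: bounds one variable relative to another variable

Split on the disjunction (y = 4 OR x = 3):
  • If y = 4: with y = 4, every remaining term of the linear equation is divisible by 2, so the left side is ≡ 0 (mod 2); but the right side 3 ≡ 1 (mod 2). No integers can satisfy it.
  • If x = 3: the equation forces y = 3, giving (x, y) = (3, 3), which violates x > y.
Both branches are infeasible, so the system has no integer solution.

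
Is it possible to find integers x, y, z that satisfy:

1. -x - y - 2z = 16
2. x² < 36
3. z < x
Yes

Take x = 1, y = -17, z = 0. Substituting into each constraint:
  (1) (-1) + 17 - 2(0) = 16 ✓
  (2) x² = (1)² = 1, and 1 < 36 ✓
  (3) 0 < 1 ✓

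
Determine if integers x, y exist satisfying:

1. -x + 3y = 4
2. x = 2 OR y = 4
Yes

Take x = 2, y = 2. Substituting into each constraint:
  (1) (-2) + 3(2) = 4 ✓
  (2) x = 2, target 2 ✓ (first branch holds)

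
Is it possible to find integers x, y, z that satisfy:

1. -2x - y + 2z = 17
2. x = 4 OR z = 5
Yes

Take x = 5, y = -17, z = 5. Substituting into each constraint:
  (1) -2(5) + 17 + 2(5) = 17 ✓
  (2) z = 5, target 5 ✓ (second branch holds)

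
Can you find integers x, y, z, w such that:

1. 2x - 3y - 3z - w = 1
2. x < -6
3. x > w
Yes

Take x = -9, y = -3, z = 0, w = -10. Substituting into each constraint:
  (1) 2(-9) - 3(-3) - 3(0) + 10 = 1 ✓
  (2) -9 < -6 ✓
  (3) -9 > -10 ✓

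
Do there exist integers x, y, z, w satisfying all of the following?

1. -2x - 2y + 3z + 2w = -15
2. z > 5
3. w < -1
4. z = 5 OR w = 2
No

A contradictory subset is {z > 5, w < -1, z = 5 OR w = 2}. No integer assignment can satisfy these jointly:

  - z > 5: bounds one variable relative to a constant
  - w < -1: bounds one variable relative to a constant
  - z = 5 OR w = 2: forces a choice: either z = 5 or w = 2

Split on the disjunction (z = 5 OR w = 2):
  • If z = 5: this contradicts the bound z ≥ 6.
  • If w = 2: this contradicts the bound w ≤ -2.
Both branches are infeasible, so the system has no integer solution.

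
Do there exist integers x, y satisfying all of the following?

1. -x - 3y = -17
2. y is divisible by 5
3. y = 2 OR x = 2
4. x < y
Yes

Take x = 2, y = 5. Substituting into each constraint:
  (1) (-2) - 3(5) = -17 ✓
  (2) 5 = 5 × 1, remainder 0 ✓
  (3) x = 2, target 2 ✓ (second branch holds)
  (4) 2 < 5 ✓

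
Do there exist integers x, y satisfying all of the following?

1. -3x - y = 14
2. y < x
Yes

Take x = -3, y = -5. Substituting into each constraint:
  (1) -3(-3) + 5 = 14 ✓
  (2) -5 < -3 ✓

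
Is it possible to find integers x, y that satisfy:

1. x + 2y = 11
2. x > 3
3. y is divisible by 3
Yes

Take x = 11, y = 0. Substituting into each constraint:
  (1) 11 + 2(0) = 11 ✓
  (2) 11 > 3 ✓
  (3) 0 = 3 × 0, remainder 0 ✓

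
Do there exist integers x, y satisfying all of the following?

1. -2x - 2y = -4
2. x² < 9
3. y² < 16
Yes

Take x = 0, y = 2. Substituting into each constraint:
  (1) -2(0) - 2(2) = -4 ✓
  (2) x² = (0)² = 0, and 0 < 9 ✓
  (3) y² = (2)² = 4, and 4 < 16 ✓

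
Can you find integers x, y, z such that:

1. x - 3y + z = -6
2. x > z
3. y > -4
Yes

Take x = 2, y = 3, z = 1. Substituting into each constraint:
  (1) 2 - 3(3) + 1 = -6 ✓
  (2) 2 > 1 ✓
  (3) 3 > -4 ✓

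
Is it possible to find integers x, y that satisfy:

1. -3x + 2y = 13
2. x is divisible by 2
No

The full constraint system is jointly infeasible over the integers. Each constraint and what it forces:

  - -3x + 2y = 13: is a linear equation tying the variables together
  - x is divisible by 2: restricts x to multiples of 2

Modular obstruction: writing x = 2x', every remaining term of the linear equation is divisible by 2, so the left side is ≡ 0 (mod 2); but the right side 13 ≡ 1 (mod 2). No integers can satisfy it.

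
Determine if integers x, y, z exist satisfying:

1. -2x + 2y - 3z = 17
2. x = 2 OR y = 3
Yes

Take x = -1, y = 3, z = -3. Substituting into each constraint:
  (1) -2(-1) + 2(3) - 3(-3) = 17 ✓
  (2) y = 3, target 3 ✓ (second branch holds)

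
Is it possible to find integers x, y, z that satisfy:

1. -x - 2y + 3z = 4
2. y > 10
Yes

Take x = 0, y = 13, z = 10. Substituting into each constraint:
  (1) 0 - 2(13) + 3(10) = 4 ✓
  (2) 13 > 10 ✓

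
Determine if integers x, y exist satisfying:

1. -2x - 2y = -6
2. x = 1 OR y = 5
Yes

Take x = -2, y = 5. Substituting into each constraint:
  (1) -2(-2) - 2(5) = -6 ✓
  (2) y = 5, target 5 ✓ (second branch holds)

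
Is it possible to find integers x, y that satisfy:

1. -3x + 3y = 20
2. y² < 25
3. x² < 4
No

Even the single constraint (-3x + 3y = 20) is infeasible over the integers.

  - -3x + 3y = 20: every term on the left is divisible by 3, so the LHS ≡ 0 (mod 3), but the RHS 20 is not — no integer solution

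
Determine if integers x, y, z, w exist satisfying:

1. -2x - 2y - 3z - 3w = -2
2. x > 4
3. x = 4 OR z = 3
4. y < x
Yes

Take x = 7, y = 0, z = 3, w = -7. Substituting into each constraint:
  (1) -2(7) - 2(0) - 3(3) - 3(-7) = -2 ✓
  (2) 7 > 4 ✓
  (3) z = 3, target 3 ✓ (second branch holds)
  (4) 0 < 7 ✓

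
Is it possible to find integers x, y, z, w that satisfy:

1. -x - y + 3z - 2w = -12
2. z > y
Yes

Take x = 1, y = -1, z = 0, w = 6. Substituting into each constraint:
  (1) (-1) + 1 + 3(0) - 2(6) = -12 ✓
  (2) 0 > -1 ✓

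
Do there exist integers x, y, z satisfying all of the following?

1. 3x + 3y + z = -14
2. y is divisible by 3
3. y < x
Yes

Take x = 1, y = 0, z = -17. Substituting into each constraint:
  (1) 3(1) + 3(0) + (-17) = -14 ✓
  (2) 0 = 3 × 0, remainder 0 ✓
  (3) 0 < 1 ✓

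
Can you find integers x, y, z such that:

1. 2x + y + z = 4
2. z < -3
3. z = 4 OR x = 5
Yes

Take x = 5, y = 0, z = -6. Substituting into each constraint:
  (1) 2(5) + 0 + (-6) = 4 ✓
  (2) -6 < -3 ✓
  (3) x = 5, target 5 ✓ (second branch holds)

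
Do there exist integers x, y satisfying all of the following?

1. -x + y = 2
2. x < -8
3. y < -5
Yes

Take x = -9, y = -7. Substituting into each constraint:
  (1) 9 + (-7) = 2 ✓
  (2) -9 < -8 ✓
  (3) -7 < -5 ✓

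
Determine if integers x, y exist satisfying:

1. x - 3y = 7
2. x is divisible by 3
No

The full constraint system is jointly infeasible over the integers. Each constraint and what it forces:

  - x - 3y = 7: is a linear equation tying the variables together
  - x is divisible by 3: restricts x to multiples of 3

Modular obstruction: writing x = 3x', every remaining term of the linear equation is divisible by 3, so the left side is ≡ 0 (mod 3); but the right side 7 ≡ 1 (mod 3). No integers can satisfy it.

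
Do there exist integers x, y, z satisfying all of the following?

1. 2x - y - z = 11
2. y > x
Yes

Take x = 0, y = 1, z = -12. Substituting into each constraint:
  (1) 2(0) + (-1) + 12 = 11 ✓
  (2) 1 > 0 ✓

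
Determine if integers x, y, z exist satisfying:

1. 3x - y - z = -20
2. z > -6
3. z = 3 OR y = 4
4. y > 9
Yes

Take x = -2, y = 11, z = 3. Substituting into each constraint:
  (1) 3(-2) + (-11) + (-3) = -20 ✓
  (2) 3 > -6 ✓
  (3) z = 3, target 3 ✓ (first branch holds)
  (4) 11 > 9 ✓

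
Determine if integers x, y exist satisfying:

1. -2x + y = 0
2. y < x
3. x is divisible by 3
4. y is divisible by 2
Yes

Take x = -3, y = -6. Substituting into each constraint:
  (1) -2(-3) + (-6) = 0 ✓
  (2) -6 < -3 ✓
  (3) -3 = 3 × -1, remainder 0 ✓
  (4) -6 = 2 × -3, remainder 0 ✓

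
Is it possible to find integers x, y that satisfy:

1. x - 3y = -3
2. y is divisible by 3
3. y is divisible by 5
Yes

Take x = -3, y = 0. Substituting into each constraint:
  (1) (-3) - 3(0) = -3 ✓
  (2) 0 = 3 × 0, remainder 0 ✓
  (3) 0 = 5 × 0, remainder 0 ✓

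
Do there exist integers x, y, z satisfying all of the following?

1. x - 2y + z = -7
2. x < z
Yes

Take x = 0, y = 4, z = 1. Substituting into each constraint:
  (1) 0 - 2(4) + 1 = -7 ✓
  (2) 0 < 1 ✓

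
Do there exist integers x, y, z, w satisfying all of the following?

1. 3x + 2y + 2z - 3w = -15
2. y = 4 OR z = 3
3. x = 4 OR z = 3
Yes

Take x = -7, y = 0, z = 3, w = 0. Substituting into each constraint:
  (1) 3(-7) + 2(0) + 2(3) - 3(0) = -15 ✓
  (2) z = 3, target 3 ✓ (second branch holds)
  (3) z = 3, target 3 ✓ (second branch holds)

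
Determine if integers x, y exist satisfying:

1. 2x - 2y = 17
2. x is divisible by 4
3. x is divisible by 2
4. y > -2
No

Even the single constraint (2x - 2y = 17) is infeasible over the integers.

  - 2x - 2y = 17: every term on the left is divisible by 2, so the LHS ≡ 0 (mod 2), but the RHS 17 is not — no integer solution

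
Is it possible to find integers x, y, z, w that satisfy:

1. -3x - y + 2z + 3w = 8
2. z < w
Yes

Take x = 0, y = -10, z = -1, w = 0. Substituting into each constraint:
  (1) -3(0) + 10 + 2(-1) + 3(0) = 8 ✓
  (2) -1 < 0 ✓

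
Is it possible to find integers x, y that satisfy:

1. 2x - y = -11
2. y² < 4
Yes

Take x = -5, y = 1. Substituting into each constraint:
  (1) 2(-5) + (-1) = -11 ✓
  (2) y² = (1)² = 1, and 1 < 4 ✓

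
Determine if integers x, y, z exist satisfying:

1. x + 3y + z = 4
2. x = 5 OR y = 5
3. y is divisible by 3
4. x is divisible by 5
Yes

Take x = 5, y = 6, z = -19. Substituting into each constraint:
  (1) 5 + 3(6) + (-19) = 4 ✓
  (2) x = 5, target 5 ✓ (first branch holds)
  (3) 6 = 3 × 2, remainder 0 ✓
  (4) 5 = 5 × 1, remainder 0 ✓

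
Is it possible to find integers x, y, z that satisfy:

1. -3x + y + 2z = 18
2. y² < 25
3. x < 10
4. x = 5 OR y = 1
Yes

Take x = 5, y = -1, z = 17. Substituting into each constraint:
  (1) -3(5) + (-1) + 2(17) = 18 ✓
  (2) y² = (-1)² = 1, and 1 < 25 ✓
  (3) 5 < 10 ✓
  (4) x = 5, target 5 ✓ (first branch holds)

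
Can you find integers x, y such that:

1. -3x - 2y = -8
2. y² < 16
Yes

Take x = 4, y = -2. Substituting into each constraint:
  (1) -3(4) - 2(-2) = -8 ✓
  (2) y² = (-2)² = 4, and 4 < 16 ✓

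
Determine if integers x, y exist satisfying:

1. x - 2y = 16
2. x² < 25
Yes

Take x = 0, y = -8. Substituting into each constraint:
  (1) 0 - 2(-8) = 16 ✓
  (2) x² = (0)² = 0, and 0 < 25 ✓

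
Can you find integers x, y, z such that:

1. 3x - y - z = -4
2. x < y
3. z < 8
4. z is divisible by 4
Yes

Take x = -4, y = 0, z = -8. Substituting into each constraint:
  (1) 3(-4) + 0 + 8 = -4 ✓
  (2) -4 < 0 ✓
  (3) -8 < 8 ✓
  (4) -8 = 4 × -2, remainder 0 ✓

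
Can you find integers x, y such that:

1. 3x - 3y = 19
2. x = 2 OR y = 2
No

Even the single constraint (3x - 3y = 19) is infeasible over the integers.

  - 3x - 3y = 19: every term on the left is divisible by 3, so the LHS ≡ 0 (mod 3), but the RHS 19 is not — no integer solution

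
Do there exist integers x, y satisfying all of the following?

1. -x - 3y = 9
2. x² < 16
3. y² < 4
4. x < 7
No

A contradictory subset is {-x - 3y = 9, x² < 16, y² < 4}. No integer assignment can satisfy these jointly:

  - -x - 3y = 9: is a linear equation tying the variables together
  - x² < 16: restricts x to |x| ≤ 3
  - y² < 4: restricts y to |y| ≤ 1

Range argument: with x ∈ [-3, 3], y ∈ [-1, 1], the left side of the equation is at most 6, but the right side is 9 > 6. No integer solution exists.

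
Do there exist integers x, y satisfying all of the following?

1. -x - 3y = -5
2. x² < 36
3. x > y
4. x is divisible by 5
Yes

Take x = 5, y = 0. Substituting into each constraint:
  (1) (-5) - 3(0) = -5 ✓
  (2) x² = (5)² = 25, and 25 < 36 ✓
  (3) 5 > 0 ✓
  (4) 5 = 5 × 1, remainder 0 ✓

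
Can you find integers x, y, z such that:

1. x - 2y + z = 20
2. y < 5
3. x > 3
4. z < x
Yes

Take x = 4, y = -8, z = 0. Substituting into each constraint:
  (1) 4 - 2(-8) + 0 = 20 ✓
  (2) -8 < 5 ✓
  (3) 4 > 3 ✓
  (4) 0 < 4 ✓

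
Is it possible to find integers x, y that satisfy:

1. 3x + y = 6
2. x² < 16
Yes

Take x = 2, y = 0. Substituting into each constraint:
  (1) 3(2) + 0 = 6 ✓
  (2) x² = (2)² = 4, and 4 < 16 ✓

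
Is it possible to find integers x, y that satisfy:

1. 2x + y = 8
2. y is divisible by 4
Yes

Take x = 4, y = 0. Substituting into each constraint:
  (1) 2(4) + 0 = 8 ✓
  (2) 0 = 4 × 0, remainder 0 ✓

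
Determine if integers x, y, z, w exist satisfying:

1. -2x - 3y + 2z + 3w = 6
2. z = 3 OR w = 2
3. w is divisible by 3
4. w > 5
Yes

Take x = 0, y = 6, z = 3, w = 6. Substituting into each constraint:
  (1) -2(0) - 3(6) + 2(3) + 3(6) = 6 ✓
  (2) z = 3, target 3 ✓ (first branch holds)
  (3) 6 = 3 × 2, remainder 0 ✓
  (4) 6 > 5 ✓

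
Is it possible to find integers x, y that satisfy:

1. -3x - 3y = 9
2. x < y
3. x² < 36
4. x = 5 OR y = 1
Yes

Take x = -4, y = 1. Substituting into each constraint:
  (1) -3(-4) - 3(1) = 9 ✓
  (2) -4 < 1 ✓
  (3) x² = (-4)² = 16, and 16 < 36 ✓
  (4) y = 1, target 1 ✓ (second branch holds)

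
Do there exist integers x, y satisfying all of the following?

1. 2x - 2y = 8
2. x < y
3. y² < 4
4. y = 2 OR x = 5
No

A contradictory subset is {2x - 2y = 8, x < y}. No integer assignment can satisfy these jointly:

  - 2x - 2y = 8: is a linear equation tying the variables together
  - x < y: bounds one variable relative to another variable

From the equation, x − y = 4, i.e. y − x = -4; but y > x requires y − x ≥ 1. Contradiction.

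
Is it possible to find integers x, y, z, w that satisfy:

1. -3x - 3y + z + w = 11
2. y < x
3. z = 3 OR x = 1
Yes

Take x = 0, y = -1, z = 3, w = 5. Substituting into each constraint:
  (1) -3(0) - 3(-1) + 3 + 5 = 11 ✓
  (2) -1 < 0 ✓
  (3) z = 3, target 3 ✓ (first branch holds)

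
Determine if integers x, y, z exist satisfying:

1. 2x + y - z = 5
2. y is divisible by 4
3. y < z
Yes

Take x = 3, y = 0, z = 1. Substituting into each constraint:
  (1) 2(3) + 0 + (-1) = 5 ✓
  (2) 0 = 4 × 0, remainder 0 ✓
  (3) 0 < 1 ✓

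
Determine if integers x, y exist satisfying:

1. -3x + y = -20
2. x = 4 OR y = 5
Yes

Take x = 4, y = -8. Substituting into each constraint:
  (1) -3(4) + (-8) = -20 ✓
  (2) x = 4, target 4 ✓ (first branch holds)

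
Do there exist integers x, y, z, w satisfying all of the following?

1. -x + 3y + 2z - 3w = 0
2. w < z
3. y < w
Yes

Take x = -1, y = -1, z = 1, w = 0. Substituting into each constraint:
  (1) 1 + 3(-1) + 2(1) - 3(0) = 0 ✓
  (2) 0 < 1 ✓
  (3) -1 < 0 ✓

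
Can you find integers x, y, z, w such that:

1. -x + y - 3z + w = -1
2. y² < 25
Yes

Take x = 1, y = 0, z = 0, w = 0. Substituting into each constraint:
  (1) (-1) + 0 - 3(0) + 0 = -1 ✓
  (2) y² = (0)² = 0, and 0 < 25 ✓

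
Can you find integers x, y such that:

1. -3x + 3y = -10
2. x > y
No

Even the single constraint (-3x + 3y = -10) is infeasible over the integers.

  - -3x + 3y = -10: every term on the left is divisible by 3, so the LHS ≡ 0 (mod 3), but the RHS -10 is not — no integer solution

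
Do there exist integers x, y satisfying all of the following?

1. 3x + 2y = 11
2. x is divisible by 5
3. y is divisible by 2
Yes

Take x = -15, y = 28. Substituting into each constraint:
  (1) 3(-15) + 2(28) = 11 ✓
  (2) -15 = 5 × -3, remainder 0 ✓
  (3) 28 = 2 × 14, remainder 0 ✓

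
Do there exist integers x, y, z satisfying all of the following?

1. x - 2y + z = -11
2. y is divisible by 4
Yes

Take x = 0, y = 0, z = -11. Substituting into each constraint:
  (1) 0 - 2(0) + (-11) = -11 ✓
  (2) 0 = 4 × 0, remainder 0 ✓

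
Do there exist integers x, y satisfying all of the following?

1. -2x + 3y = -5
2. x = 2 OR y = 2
No

The full constraint system is jointly infeasible over the integers. Each constraint and what it forces:

  - -2x + 3y = -5: is a linear equation tying the variables together
  - x = 2 OR y = 2: forces a choice: either x = 2 or y = 2

Split on the disjunction (x = 2 OR y = 2):
  • If x = 2: with x = 2, every remaining term of the linear equation is divisible by 3, so the left side is ≡ 0 (mod 3); but the right side -1 ≡ 2 (mod 3). No integers can satisfy it.
  • If y = 2: with y = 2, every remaining term of the linear equation is divisible by 2, so the left side is ≡ 0 (mod 2); but the right side -11 ≡ 1 (mod 2). No integers can satisfy it.
Both branches are infeasible, so the system has no integer solution.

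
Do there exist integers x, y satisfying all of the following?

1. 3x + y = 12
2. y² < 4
Yes

Take x = 4, y = 0. Substituting into each constraint:
  (1) 3(4) + 0 = 12 ✓
  (2) y² = (0)² = 0, and 0 < 4 ✓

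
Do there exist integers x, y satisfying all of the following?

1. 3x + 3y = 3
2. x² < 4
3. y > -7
Yes

Take x = 1, y = 0. Substituting into each constraint:
  (1) 3(1) + 3(0) = 3 ✓
  (2) x² = (1)² = 1, and 1 < 4 ✓
  (3) 0 > -7 ✓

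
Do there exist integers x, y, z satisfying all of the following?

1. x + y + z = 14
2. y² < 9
Yes

Take x = 0, y = 0, z = 14. Substituting into each constraint:
  (1) 0 + 0 + 14 = 14 ✓
  (2) y² = (0)² = 0, and 0 < 9 ✓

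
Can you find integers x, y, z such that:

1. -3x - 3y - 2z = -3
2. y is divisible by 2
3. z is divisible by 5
Yes

Take x = 1, y = 0, z = 0. Substituting into each constraint:
  (1) -3(1) - 3(0) - 2(0) = -3 ✓
  (2) 0 = 2 × 0, remainder 0 ✓
  (3) 0 = 5 × 0, remainder 0 ✓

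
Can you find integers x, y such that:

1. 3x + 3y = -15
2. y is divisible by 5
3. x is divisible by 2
Yes

Take x = 10, y = -15. Substituting into each constraint:
  (1) 3(10) + 3(-15) = -15 ✓
  (2) -15 = 5 × -3, remainder 0 ✓
  (3) 10 = 2 × 5, remainder 0 ✓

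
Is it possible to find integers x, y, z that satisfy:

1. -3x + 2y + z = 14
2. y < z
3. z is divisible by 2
Yes

Take x = -6, y = -2, z = 0. Substituting into each constraint:
  (1) -3(-6) + 2(-2) + 0 = 14 ✓
  (2) -2 < 0 ✓
  (3) 0 = 2 × 0, remainder 0 ✓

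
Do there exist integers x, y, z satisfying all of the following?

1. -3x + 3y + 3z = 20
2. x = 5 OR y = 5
No

Even the single constraint (-3x + 3y + 3z = 20) is infeasible over the integers.

  - -3x + 3y + 3z = 20: every term on the left is divisible by 3, so the LHS ≡ 0 (mod 3), but the RHS 20 is not — no integer solution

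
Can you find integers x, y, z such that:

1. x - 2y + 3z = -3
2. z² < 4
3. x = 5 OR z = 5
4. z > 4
No

A contradictory subset is {z² < 4, z > 4}. No integer assignment can satisfy these jointly:

  - z² < 4: restricts z to |z| ≤ 1
  - z > 4: bounds one variable relative to a constant

Direct contradiction: the bounds on z require z ≥ 5 and z ≤ 1 simultaneously, which is empty.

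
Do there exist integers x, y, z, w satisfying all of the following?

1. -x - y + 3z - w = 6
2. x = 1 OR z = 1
Yes

Take x = 1, y = -7, z = 0, w = 0. Substituting into each constraint:
  (1) (-1) + 7 + 3(0) + 0 = 6 ✓
  (2) x = 1, target 1 ✓ (first branch holds)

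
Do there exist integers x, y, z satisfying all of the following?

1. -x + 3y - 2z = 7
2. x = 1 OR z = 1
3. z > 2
Yes

Take x = 1, y = 6, z = 5. Substituting into each constraint:
  (1) (-1) + 3(6) - 2(5) = 7 ✓
  (2) x = 1, target 1 ✓ (first branch holds)
  (3) 5 > 2 ✓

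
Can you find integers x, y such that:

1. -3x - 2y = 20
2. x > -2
Yes

Take x = 0, y = -10. Substituting into each constraint:
  (1) -3(0) - 2(-10) = 20 ✓
  (2) 0 > -2 ✓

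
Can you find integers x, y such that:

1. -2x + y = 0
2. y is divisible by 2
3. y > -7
Yes

Take x = 0, y = 0. Substituting into each constraint:
  (1) -2(0) + 0 = 0 ✓
  (2) 0 = 2 × 0, remainder 0 ✓
  (3) 0 > -7 ✓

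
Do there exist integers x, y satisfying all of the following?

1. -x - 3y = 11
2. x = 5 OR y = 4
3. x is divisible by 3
No

A contradictory subset is {-x - 3y = 11, x is divisible by 3}. No integer assignment can satisfy these jointly:

  - -x - 3y = 11: is a linear equation tying the variables together
  - x is divisible by 3: restricts x to multiples of 3

Modular obstruction: writing x = 3x', every remaining term of the linear equation is divisible by 3, so the left side is ≡ 0 (mod 3); but the right side 11 ≡ 2 (mod 3). No integers can satisfy it.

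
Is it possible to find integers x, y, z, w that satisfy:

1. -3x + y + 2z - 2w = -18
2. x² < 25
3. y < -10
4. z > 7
Yes

Take x = 0, y = -34, z = 8, w = 0. Substituting into each constraint:
  (1) -3(0) + (-34) + 2(8) - 2(0) = -18 ✓
  (2) x² = (0)² = 0, and 0 < 25 ✓
  (3) -34 < -10 ✓
  (4) 8 > 7 ✓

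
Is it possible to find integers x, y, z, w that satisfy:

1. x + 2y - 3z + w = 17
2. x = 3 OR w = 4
Yes

Take x = 13, y = 0, z = 0, w = 4. Substituting into each constraint:
  (1) 13 + 2(0) - 3(0) + 4 = 17 ✓
  (2) w = 4, target 4 ✓ (second branch holds)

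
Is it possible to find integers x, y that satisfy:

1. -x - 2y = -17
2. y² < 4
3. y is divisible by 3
Yes

Take x = 17, y = 0. Substituting into each constraint:
  (1) (-17) - 2(0) = -17 ✓
  (2) y² = (0)² = 0, and 0 < 4 ✓
  (3) 0 = 3 × 0, remainder 0 ✓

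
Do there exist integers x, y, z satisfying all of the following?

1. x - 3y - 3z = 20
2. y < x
Yes

Take x = 2, y = 1, z = -7. Substituting into each constraint:
  (1) 2 - 3(1) - 3(-7) = 20 ✓
  (2) 1 < 2 ✓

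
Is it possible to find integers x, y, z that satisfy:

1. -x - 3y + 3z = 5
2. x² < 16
Yes

Take x = 1, y = 0, z = 2. Substituting into each constraint:
  (1) (-1) - 3(0) + 3(2) = 5 ✓
  (2) x² = (1)² = 1, and 1 < 16 ✓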